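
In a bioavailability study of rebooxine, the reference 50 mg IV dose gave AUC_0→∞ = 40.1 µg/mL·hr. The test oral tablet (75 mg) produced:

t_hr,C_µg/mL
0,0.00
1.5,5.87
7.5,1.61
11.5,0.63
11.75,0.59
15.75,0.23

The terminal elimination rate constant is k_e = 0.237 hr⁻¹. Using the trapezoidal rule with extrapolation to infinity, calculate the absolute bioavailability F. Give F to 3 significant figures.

F = 0.567

Trapezoidal AUC_0→15.75 (oral tablet):
  [0→1.5]: (0.00+5.87)/2 × 1.5 = 4.4025
  [1.5→7.5]: (5.87+1.61)/2 × 6 = 22.44
  [7.5→11.5]: (1.61+0.63)/2 × 4 = 4.48
  [11.5→11.75]: (0.63+0.59)/2 × 0.25 = 0.1525
  [11.75→15.75]: (0.59+0.23)/2 × 4 = 1.64
  Sum = 33.115 µg/mL·hr
Tail: C_last/k_e = 0.23/0.237 = 0.970
AUC_0→∞ (oral tablet) = 33.115 + 0.970 = 34.085 µg/mL·hr
F = (AUC_ev/D_ev)/(AUC_iv/D_iv) = (34.085/75)/(40.1/50) = 0.454467/0.802 = 0.5667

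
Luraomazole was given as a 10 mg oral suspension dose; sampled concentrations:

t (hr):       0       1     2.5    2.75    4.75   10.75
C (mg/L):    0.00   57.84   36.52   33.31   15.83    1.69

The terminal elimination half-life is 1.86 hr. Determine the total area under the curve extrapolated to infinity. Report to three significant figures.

Trapezoidal AUC_0→10.75:
  [0→1]: (0.00+57.84)/2 × 1 = 28.92
  [1→2.5]: (57.84+36.52)/2 × 1.5 = 70.77
  [2.5→2.75]: (36.52+33.31)/2 × 0.25 = 8.72875
  [2.75→4.75]: (33.31+15.83)/2 × 2 = 49.14
  [4.75→10.75]: (15.83+1.69)/2 × 6 = 52.56
  Sum = 210.11875 mg/L·hr
k_e = ln2 / t½ = 0.693147 / 1.86 = 0.3727 hr^-1
Extrapolated tail: C_last / k_e = 1.69 / 0.3727 = 4.534
AUC_0→∞ = 210.11875 + 4.534 = 214.65275 mg/L·hr

AUC = 215 mg/L·hr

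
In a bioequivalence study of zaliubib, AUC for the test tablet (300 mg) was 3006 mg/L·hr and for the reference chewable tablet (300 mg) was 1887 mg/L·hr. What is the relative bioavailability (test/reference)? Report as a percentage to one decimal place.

F_rel = (AUC_test/D_test) / (AUC_ref/D_ref)
      = (3006/300) / (1887/300)
      = 10.02 / 6.29 = 1.5930 = 159.30%

F_rel = 159.3%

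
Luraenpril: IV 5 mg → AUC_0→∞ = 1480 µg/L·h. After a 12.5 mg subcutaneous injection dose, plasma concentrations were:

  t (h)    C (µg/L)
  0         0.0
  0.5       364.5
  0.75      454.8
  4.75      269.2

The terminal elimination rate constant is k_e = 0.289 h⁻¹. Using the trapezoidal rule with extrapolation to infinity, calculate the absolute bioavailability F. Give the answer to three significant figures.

Trapezoidal AUC_0→4.75 (subcutaneous injection):
  [0→0.5]: (0.0+364.5)/2 × 0.5 = 91.125
  [0.5→0.75]: (364.5+454.8)/2 × 0.25 = 102.4125
  [0.75→4.75]: (454.8+269.2)/2 × 4 = 1448.0
  Sum = 1641.5375 µg/L·h
Tail: C_last/k_e = 269.2/0.289 = 931.488
AUC_0→∞ (subcutaneous injection) = 1641.5375 + 931.488 = 2573.0255 µg/L·h
F = (AUC_ev/D_ev)/(AUC_iv/D_iv) = (2573.0255/12.5)/(1480/5) = 205.84204/296 = 0.6954

F = 0.695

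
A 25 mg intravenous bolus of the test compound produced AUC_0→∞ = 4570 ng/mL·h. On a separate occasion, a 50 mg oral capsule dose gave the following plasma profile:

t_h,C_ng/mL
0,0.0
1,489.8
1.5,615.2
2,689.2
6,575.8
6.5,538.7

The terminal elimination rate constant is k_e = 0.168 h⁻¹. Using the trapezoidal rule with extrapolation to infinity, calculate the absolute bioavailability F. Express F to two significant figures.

F = 0.75

Trapezoidal AUC_0→6.5 (oral capsule):
  [0→1]: (0.0+489.8)/2 × 1 = 244.9
  [1→1.5]: (489.8+615.2)/2 × 0.5 = 276.25
  [1.5→2]: (615.2+689.2)/2 × 0.5 = 326.1
  [2→6]: (689.2+575.8)/2 × 4 = 2530.0
  [6→6.5]: (575.8+538.7)/2 × 0.5 = 278.625
  Sum = 3655.875 ng/mL·h
Tail: C_last/k_e = 538.7/0.168 = 3206.548
AUC_0→∞ (oral capsule) = 3655.875 + 3206.548 = 6862.423 ng/mL·h
F = (AUC_ev/D_ev)/(AUC_iv/D_iv) = (6862.423/50)/(4570/25) = 137.24846/182.8 = 0.7508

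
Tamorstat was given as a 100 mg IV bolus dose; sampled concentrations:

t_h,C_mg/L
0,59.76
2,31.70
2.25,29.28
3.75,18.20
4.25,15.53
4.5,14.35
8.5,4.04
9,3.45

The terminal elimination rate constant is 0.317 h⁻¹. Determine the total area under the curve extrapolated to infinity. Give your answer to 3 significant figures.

AUC = 196 mg/L·h

Trapezoidal AUC_0→9:
  [0→2]: (59.76+31.70)/2 × 2 = 91.46
  [2→2.25]: (31.70+29.28)/2 × 0.25 = 7.6225
  [2.25→3.75]: (29.28+18.20)/2 × 1.5 = 35.61
  [3.75→4.25]: (18.20+15.53)/2 × 0.5 = 8.4325
  [4.25→4.5]: (15.53+14.35)/2 × 0.25 = 3.735
  [4.5→8.5]: (14.35+4.04)/2 × 4 = 36.78
  [8.5→9]: (4.04+3.45)/2 × 0.5 = 1.8725
  Sum = 185.5125 mg/L·h
Extrapolated tail: C_last / k_e = 3.45 / 0.317 = 10.883
AUC_0→∞ = 185.5125 + 10.883 = 196.3955 mg/L·h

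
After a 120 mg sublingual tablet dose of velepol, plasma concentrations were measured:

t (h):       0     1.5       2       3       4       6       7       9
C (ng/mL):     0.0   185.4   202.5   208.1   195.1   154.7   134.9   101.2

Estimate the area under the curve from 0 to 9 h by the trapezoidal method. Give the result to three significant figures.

Trapezoidal AUC_0→9:
  [0→1.5]: (0.0+185.4)/2 × 1.5 = 139.05
  [1.5→2]: (185.4+202.5)/2 × 0.5 = 96.975
  [2→3]: (202.5+208.1)/2 × 1 = 205.3
  [3→4]: (208.1+195.1)/2 × 1 = 201.6
  [4→6]: (195.1+154.7)/2 × 2 = 349.8
  [6→7]: (154.7+134.9)/2 × 1 = 144.8
  [7→9]: (134.9+101.2)/2 × 2 = 236.1
  Sum = 1373.625 ng/mL·h

AUC = 1370 ng/mL·h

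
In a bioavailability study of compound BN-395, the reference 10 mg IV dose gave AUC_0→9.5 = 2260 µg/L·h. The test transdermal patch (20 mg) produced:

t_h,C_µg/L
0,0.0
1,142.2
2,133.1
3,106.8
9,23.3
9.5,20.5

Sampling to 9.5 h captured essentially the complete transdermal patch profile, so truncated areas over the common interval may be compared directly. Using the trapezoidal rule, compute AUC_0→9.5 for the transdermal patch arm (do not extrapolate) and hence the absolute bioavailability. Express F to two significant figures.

Trapezoidal AUC_0→9.5 (transdermal patch):
  [0→1]: (0.0+142.2)/2 × 1 = 71.1
  [1→2]: (142.2+133.1)/2 × 1 = 137.65
  [2→3]: (133.1+106.8)/2 × 1 = 119.95
  [3→9]: (106.8+23.3)/2 × 6 = 390.3
  [9→9.5]: (23.3+20.5)/2 × 0.5 = 10.95
  Sum = 729.95 µg/L·h
F = (AUC_ev/D_ev)/(AUC_iv/D_iv) = (729.95/20)/(2260/10) = 36.4975/226 = 0.1615

F = 0.16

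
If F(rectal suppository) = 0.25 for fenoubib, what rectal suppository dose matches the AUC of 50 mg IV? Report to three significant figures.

For equal systemic exposure: F × D_ev = D_iv
D_ev = D_iv / F = 50 / 0.25 = 200 mg

D_rectal = 200 mg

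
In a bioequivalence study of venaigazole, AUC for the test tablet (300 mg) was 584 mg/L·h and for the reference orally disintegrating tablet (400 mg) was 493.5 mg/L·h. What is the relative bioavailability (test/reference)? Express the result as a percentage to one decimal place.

F_rel = 157.8%

F_rel = (AUC_test/D_test) / (AUC_ref/D_ref)
      = (584/300) / (493.5/400)
      = 1.94667 / 1.23375 = 1.5778 = 157.78%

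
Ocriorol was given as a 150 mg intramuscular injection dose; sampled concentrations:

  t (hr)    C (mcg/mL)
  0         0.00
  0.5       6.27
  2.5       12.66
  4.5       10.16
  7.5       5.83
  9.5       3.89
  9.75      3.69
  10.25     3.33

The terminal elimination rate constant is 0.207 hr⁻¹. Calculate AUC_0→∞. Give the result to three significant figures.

AUC = 95.8 mcg/mL·hr

Trapezoidal AUC_0→10.25:
  [0→0.5]: (0.00+6.27)/2 × 0.5 = 1.5675
  [0.5→2.5]: (6.27+12.66)/2 × 2 = 18.93
  [2.5→4.5]: (12.66+10.16)/2 × 2 = 22.82
  [4.5→7.5]: (10.16+5.83)/2 × 3 = 23.985
  [7.5→9.5]: (5.83+3.89)/2 × 2 = 9.72
  [9.5→9.75]: (3.89+3.69)/2 × 0.25 = 0.9475
  [9.75→10.25]: (3.69+3.33)/2 × 0.5 = 1.755
  Sum = 79.725 mcg/mL·hr
Extrapolated tail: C_last / k_e = 3.33 / 0.207 = 16.087
AUC_0→∞ = 79.725 + 16.087 = 95.812 mcg/mL·hr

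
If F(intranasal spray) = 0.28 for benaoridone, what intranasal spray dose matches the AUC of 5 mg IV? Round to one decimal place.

D_intranasal = 17.9 mg

For equal systemic exposure: F × D_ev = D_iv
D_ev = D_iv / F = 5 / 0.28 = 17.8571 mg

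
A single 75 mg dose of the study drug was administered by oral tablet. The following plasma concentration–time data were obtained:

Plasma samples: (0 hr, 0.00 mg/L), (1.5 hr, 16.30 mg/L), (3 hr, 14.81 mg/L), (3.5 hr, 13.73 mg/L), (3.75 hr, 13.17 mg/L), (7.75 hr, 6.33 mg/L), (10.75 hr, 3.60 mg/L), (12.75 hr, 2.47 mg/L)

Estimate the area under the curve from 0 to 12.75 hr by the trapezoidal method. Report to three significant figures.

Trapezoidal AUC_0→12.75:
  [0→1.5]: (0.00+16.30)/2 × 1.5 = 12.225
  [1.5→3]: (16.30+14.81)/2 × 1.5 = 23.3325
  [3→3.5]: (14.81+13.73)/2 × 0.5 = 7.135
  [3.5→3.75]: (13.73+13.17)/2 × 0.25 = 3.3625
  [3.75→7.75]: (13.17+6.33)/2 × 4 = 39.0
  [7.75→10.75]: (6.33+3.60)/2 × 3 = 14.895
  [10.75→12.75]: (3.60+2.47)/2 × 2 = 6.07
  Sum = 106.02 mg/L·hr

AUC = 106 mg/L·hr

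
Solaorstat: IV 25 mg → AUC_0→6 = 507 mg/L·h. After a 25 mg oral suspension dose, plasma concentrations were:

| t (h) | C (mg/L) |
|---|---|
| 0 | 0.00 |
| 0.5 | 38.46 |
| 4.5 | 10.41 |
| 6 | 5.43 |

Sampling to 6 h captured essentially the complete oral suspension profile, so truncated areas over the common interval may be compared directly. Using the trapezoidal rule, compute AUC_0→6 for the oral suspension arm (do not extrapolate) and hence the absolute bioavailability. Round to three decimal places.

F = 0.235

Trapezoidal AUC_0→6 (oral suspension):
  [0→0.5]: (0.00+38.46)/2 × 0.5 = 9.615
  [0.5→4.5]: (38.46+10.41)/2 × 4 = 97.74
  [4.5→6]: (10.41+5.43)/2 × 1.5 = 11.88
  Sum = 119.235 mg/L·h
F = (AUC_ev/D_ev)/(AUC_iv/D_iv) = (119.235/25)/(507/25) = 4.7694/20.28 = 0.2352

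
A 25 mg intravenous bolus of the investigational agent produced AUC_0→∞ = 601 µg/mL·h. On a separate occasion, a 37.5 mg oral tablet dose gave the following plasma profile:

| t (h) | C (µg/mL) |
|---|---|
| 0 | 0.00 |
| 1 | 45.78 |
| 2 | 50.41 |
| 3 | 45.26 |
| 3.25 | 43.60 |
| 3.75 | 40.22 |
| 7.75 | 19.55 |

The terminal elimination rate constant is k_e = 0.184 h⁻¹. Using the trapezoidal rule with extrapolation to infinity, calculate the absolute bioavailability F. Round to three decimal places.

Trapezoidal AUC_0→7.75 (oral tablet):
  [0→1]: (0.00+45.78)/2 × 1 = 22.89
  [1→2]: (45.78+50.41)/2 × 1 = 48.095
  [2→3]: (50.41+45.26)/2 × 1 = 47.835
  [3→3.25]: (45.26+43.60)/2 × 0.25 = 11.1075
  [3.25→3.75]: (43.60+40.22)/2 × 0.5 = 20.955
  [3.75→7.75]: (40.22+19.55)/2 × 4 = 119.54
  Sum = 270.4225 µg/mL·h
Tail: C_last/k_e = 19.55/0.184 = 106.250
AUC_0→∞ (oral tablet) = 270.4225 + 106.250 = 376.6725 µg/mL·h
F = (AUC_ev/D_ev)/(AUC_iv/D_iv) = (376.6725/37.5)/(601/25) = 10.0446/24.04 = 0.4178

F = 0.418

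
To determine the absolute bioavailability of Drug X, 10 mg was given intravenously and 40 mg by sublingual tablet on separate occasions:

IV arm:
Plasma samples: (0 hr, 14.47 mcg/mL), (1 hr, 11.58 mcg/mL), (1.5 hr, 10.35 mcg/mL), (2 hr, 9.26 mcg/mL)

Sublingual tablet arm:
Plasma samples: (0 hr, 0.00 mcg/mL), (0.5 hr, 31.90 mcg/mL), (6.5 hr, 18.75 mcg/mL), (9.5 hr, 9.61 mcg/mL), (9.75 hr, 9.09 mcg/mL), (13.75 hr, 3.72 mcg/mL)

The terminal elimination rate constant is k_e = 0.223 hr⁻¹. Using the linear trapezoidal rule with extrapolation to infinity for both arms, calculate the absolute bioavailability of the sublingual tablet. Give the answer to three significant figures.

Trapezoidal AUC_0→2 (IV):
  [0→1]: (14.47+11.58)/2 × 1 = 13.025
  [1→1.5]: (11.58+10.35)/2 × 0.5 = 5.4825
  [1.5→2]: (10.35+9.26)/2 × 0.5 = 4.9025
  Sum = 23.41 mcg/mL·hr
IV tail: 9.26/0.223 = 41.525; AUC_iv,0→∞ = 23.41 + 41.525 = 64.935 mcg/mL·hr
Trapezoidal AUC_0→13.75 (sublingual tablet):
  [0→0.5]: (0.00+31.90)/2 × 0.5 = 7.975
  [0.5→6.5]: (31.90+18.75)/2 × 6 = 151.95
  [6.5→9.5]: (18.75+9.61)/2 × 3 = 42.54
  [9.5→9.75]: (9.61+9.09)/2 × 0.25 = 2.3375
  [9.75→13.75]: (9.09+3.72)/2 × 4 = 25.62
  Sum = 230.4225 mcg/mL·hr
sublingual tablet tail: 3.72/0.223 = 16.682; AUC_ev,0→∞ = 230.4225 + 16.682 = 247.1045 mcg/mL·hr
F = (AUC_ev/D_ev)/(AUC_iv/D_iv) = (247.1045/40)/(64.935/10) = 6.1776125/6.4935 = 0.9514

F = 0.951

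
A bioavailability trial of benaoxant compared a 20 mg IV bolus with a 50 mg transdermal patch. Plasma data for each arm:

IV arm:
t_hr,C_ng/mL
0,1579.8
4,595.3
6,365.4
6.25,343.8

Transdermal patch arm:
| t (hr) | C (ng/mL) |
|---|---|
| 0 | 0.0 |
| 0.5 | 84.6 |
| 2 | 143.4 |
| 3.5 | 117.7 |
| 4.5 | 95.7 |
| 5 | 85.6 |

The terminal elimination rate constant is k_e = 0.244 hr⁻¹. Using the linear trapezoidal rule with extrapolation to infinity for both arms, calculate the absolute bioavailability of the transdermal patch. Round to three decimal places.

F = 0.052

Trapezoidal AUC_0→6.25 (IV):
  [0→4]: (1579.8+595.3)/2 × 4 = 4350.2
  [4→6]: (595.3+365.4)/2 × 2 = 960.7
  [6→6.25]: (365.4+343.8)/2 × 0.25 = 88.65
  Sum = 5399.55 ng/mL·hr
IV tail: 343.8/0.244 = 1409.016; AUC_iv,0→∞ = 5399.55 + 1409.016 = 6808.566 ng/mL·hr
Trapezoidal AUC_0→5 (transdermal patch):
  [0→0.5]: (0.0+84.6)/2 × 0.5 = 21.15
  [0.5→2]: (84.6+143.4)/2 × 1.5 = 171.0
  [2→3.5]: (143.4+117.7)/2 × 1.5 = 195.825
  [3.5→4.5]: (117.7+95.7)/2 × 1 = 106.7
  [4.5→5]: (95.7+85.6)/2 × 0.5 = 45.325
  Sum = 540.0 ng/mL·hr
transdermal patch tail: 85.6/0.244 = 350.820; AUC_ev,0→∞ = 540.0 + 350.820 = 890.82 ng/mL·hr
F = (AUC_ev/D_ev)/(AUC_iv/D_iv) = (890.82/50)/(6808.566/20) = 17.8164/340.4283 = 0.0523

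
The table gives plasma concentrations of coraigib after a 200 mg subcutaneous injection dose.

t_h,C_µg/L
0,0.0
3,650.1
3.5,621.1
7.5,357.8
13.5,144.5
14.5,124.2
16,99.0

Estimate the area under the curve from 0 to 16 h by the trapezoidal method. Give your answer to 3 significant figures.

AUC = 5060 µg/L·h

Trapezoidal AUC_0→16:
  [0→3]: (0.0+650.1)/2 × 3 = 975.15
  [3→3.5]: (650.1+621.1)/2 × 0.5 = 317.8
  [3.5→7.5]: (621.1+357.8)/2 × 4 = 1957.8
  [7.5→13.5]: (357.8+144.5)/2 × 6 = 1506.9
  [13.5→14.5]: (144.5+124.2)/2 × 1 = 134.35
  [14.5→16]: (124.2+99.0)/2 × 1.5 = 167.4
  Sum = 5059.4 µg/L·h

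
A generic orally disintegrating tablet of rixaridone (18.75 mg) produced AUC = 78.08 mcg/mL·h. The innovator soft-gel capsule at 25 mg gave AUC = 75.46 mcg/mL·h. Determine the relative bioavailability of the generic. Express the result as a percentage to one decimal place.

F_rel = 138.0%

F_rel = (AUC_test/D_test) / (AUC_ref/D_ref)
      = (78.08/18.75) / (75.46/25)
      = 4.16427 / 3.0184 = 1.3796 = 137.96%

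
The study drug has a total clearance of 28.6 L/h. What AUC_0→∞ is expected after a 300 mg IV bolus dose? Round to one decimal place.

AUC = 10.5 mg/L·h

AUC_0→∞ = Dose_iv / CL
        = 300 / 28.6 = 10.4895 mg/L·h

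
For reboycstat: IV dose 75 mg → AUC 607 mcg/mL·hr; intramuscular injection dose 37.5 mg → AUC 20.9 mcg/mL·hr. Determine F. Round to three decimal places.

F = (AUC_ev / D_ev) / (AUC_iv / D_iv)
  = (20.9/37.5) / (607/75)
  = 0.557333 / 8.09333 = 0.0689

F = 0.069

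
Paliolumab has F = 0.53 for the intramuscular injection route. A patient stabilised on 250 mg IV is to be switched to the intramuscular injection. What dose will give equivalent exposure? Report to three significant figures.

For equal systemic exposure: F × D_ev = D_iv
D_ev = D_iv / F = 250 / 0.53 = 471.698 mg

D_intramuscular = 472 mg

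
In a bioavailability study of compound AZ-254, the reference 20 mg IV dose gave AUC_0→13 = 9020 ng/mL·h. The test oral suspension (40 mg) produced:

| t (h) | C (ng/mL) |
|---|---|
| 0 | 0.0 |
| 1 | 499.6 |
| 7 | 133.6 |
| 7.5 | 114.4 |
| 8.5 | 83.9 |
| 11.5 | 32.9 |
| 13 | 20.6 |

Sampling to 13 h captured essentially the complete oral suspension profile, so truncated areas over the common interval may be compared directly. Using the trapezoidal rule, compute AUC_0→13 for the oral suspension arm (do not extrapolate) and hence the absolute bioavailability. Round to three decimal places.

Trapezoidal AUC_0→13 (oral suspension):
  [0→1]: (0.0+499.6)/2 × 1 = 249.8
  [1→7]: (499.6+133.6)/2 × 6 = 1899.6
  [7→7.5]: (133.6+114.4)/2 × 0.5 = 62.0
  [7.5→8.5]: (114.4+83.9)/2 × 1 = 99.15
  [8.5→11.5]: (83.9+32.9)/2 × 3 = 175.2
  [11.5→13]: (32.9+20.6)/2 × 1.5 = 40.125
  Sum = 2525.875 ng/mL·h
F = (AUC_ev/D_ev)/(AUC_iv/D_iv) = (2525.875/40)/(9020/20) = 63.146875/451 = 0.1400

F = 0.140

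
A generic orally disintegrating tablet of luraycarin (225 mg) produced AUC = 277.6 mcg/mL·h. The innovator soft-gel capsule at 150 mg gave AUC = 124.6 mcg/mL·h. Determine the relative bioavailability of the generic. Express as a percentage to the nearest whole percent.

F_rel = (AUC_test/D_test) / (AUC_ref/D_ref)
      = (277.6/225) / (124.6/150)
      = 1.23378 / 0.830667 = 1.4853 = 148.53%

F_rel = 149%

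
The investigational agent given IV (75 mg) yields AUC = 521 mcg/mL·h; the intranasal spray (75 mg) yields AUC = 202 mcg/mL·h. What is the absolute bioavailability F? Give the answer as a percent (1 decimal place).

F = 38.8%

F = (AUC_ev / D_ev) / (AUC_iv / D_iv)
  = (202/75) / (521/75)
  = 2.69333 / 6.94667 = 0.3877
  = 38.77%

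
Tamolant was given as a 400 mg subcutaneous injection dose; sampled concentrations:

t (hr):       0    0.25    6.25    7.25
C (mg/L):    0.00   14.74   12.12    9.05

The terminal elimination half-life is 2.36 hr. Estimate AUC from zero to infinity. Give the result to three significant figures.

Trapezoidal AUC_0→7.25:
  [0→0.25]: (0.00+14.74)/2 × 0.25 = 1.8425
  [0.25→6.25]: (14.74+12.12)/2 × 6 = 80.58
  [6.25→7.25]: (12.12+9.05)/2 × 1 = 10.585
  Sum = 93.0075 mg/L·hr
k_e = ln2 / t½ = 0.693147 / 2.36 = 0.2937 hr^-1
Extrapolated tail: C_last / k_e = 9.05 / 0.2937 = 30.814
AUC_0→∞ = 93.0075 + 30.814 = 123.8215 mg/L·hr

AUC = 124 mg/L·hr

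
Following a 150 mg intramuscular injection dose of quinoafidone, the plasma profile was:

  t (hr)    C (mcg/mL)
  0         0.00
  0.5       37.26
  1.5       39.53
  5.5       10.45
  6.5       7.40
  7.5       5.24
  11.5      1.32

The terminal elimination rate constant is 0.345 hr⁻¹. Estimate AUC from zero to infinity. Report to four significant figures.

AUC = 179.9 mcg/mL·hr

Trapezoidal AUC_0→11.5:
  [0→0.5]: (0.00+37.26)/2 × 0.5 = 9.315
  [0.5→1.5]: (37.26+39.53)/2 × 1 = 38.395
  [1.5→5.5]: (39.53+10.45)/2 × 4 = 99.96
  [5.5→6.5]: (10.45+7.40)/2 × 1 = 8.925
  [6.5→7.5]: (7.40+5.24)/2 × 1 = 6.32
  [7.5→11.5]: (5.24+1.32)/2 × 4 = 13.12
  Sum = 176.035 mcg/mL·hr
Extrapolated tail: C_last / k_e = 1.32 / 0.345 = 3.826
AUC_0→∞ = 176.035 + 3.826 = 179.861 mcg/mL·hr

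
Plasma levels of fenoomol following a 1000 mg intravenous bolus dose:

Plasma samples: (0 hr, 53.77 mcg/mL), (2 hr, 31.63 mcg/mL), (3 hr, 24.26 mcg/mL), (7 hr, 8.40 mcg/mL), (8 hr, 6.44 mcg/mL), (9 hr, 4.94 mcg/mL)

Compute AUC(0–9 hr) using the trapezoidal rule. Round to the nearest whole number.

Trapezoidal AUC_0→9:
  [0→2]: (53.77+31.63)/2 × 2 = 85.4
  [2→3]: (31.63+24.26)/2 × 1 = 27.945
  [3→7]: (24.26+8.40)/2 × 4 = 65.32
  [7→8]: (8.40+6.44)/2 × 1 = 7.42
  [8→9]: (6.44+4.94)/2 × 1 = 5.69
  Sum = 191.775 mcg/mL·hr

AUC = 192 mcg/mL·hr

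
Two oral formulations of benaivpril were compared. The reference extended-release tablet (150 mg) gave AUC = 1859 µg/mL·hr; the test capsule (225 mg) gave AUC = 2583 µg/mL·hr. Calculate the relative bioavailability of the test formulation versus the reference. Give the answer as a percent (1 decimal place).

F_rel = 92.6%

F_rel = (AUC_test/D_test) / (AUC_ref/D_ref)
      = (2583/225) / (1859/150)
      = 11.48 / 12.3933 = 0.9263 = 92.63%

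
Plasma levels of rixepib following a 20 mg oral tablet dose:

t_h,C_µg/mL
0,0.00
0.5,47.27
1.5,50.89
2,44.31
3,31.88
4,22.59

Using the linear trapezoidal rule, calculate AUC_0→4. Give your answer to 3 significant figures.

AUC = 150 µg/mL·h

Trapezoidal AUC_0→4:
  [0→0.5]: (0.00+47.27)/2 × 0.5 = 11.8175
  [0.5→1.5]: (47.27+50.89)/2 × 1 = 49.08
  [1.5→2]: (50.89+44.31)/2 × 0.5 = 23.8
  [2→3]: (44.31+31.88)/2 × 1 = 38.095
  [3→4]: (31.88+22.59)/2 × 1 = 27.235
  Sum = 150.0275 µg/mL·h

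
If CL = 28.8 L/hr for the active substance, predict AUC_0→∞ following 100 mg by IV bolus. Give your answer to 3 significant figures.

AUC = 3.47 mg/L·hr

AUC_0→∞ = Dose_iv / CL
        = 100 / 28.8 = 3.47222 mg/L·hr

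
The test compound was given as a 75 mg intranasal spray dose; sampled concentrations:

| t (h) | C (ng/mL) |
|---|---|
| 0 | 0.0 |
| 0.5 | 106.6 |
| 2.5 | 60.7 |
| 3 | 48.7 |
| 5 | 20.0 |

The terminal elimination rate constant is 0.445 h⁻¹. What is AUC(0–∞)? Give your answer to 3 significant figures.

Trapezoidal AUC_0→5:
  [0→0.5]: (0.0+106.6)/2 × 0.5 = 26.65
  [0.5→2.5]: (106.6+60.7)/2 × 2 = 167.3
  [2.5→3]: (60.7+48.7)/2 × 0.5 = 27.35
  [3→5]: (48.7+20.0)/2 × 2 = 68.7
  Sum = 290.0 ng/mL·h
Extrapolated tail: C_last / k_e = 20.0 / 0.445 = 44.944
AUC_0→∞ = 290.0 + 44.944 = 334.944 ng/mL·h

AUC = 335 ng/mL·h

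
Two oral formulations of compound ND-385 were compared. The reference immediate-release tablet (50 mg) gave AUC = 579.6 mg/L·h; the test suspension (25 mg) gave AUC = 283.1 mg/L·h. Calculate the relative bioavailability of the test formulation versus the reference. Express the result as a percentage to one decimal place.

F_rel = 97.7%

F_rel = (AUC_test/D_test) / (AUC_ref/D_ref)
      = (283.1/25) / (579.6/50)
      = 11.324 / 11.592 = 0.9769 = 97.69%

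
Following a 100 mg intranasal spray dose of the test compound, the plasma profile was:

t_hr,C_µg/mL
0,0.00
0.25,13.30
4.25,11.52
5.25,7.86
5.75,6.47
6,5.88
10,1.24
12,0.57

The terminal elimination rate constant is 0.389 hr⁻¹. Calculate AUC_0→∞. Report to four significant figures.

Trapezoidal AUC_0→12:
  [0→0.25]: (0.00+13.30)/2 × 0.25 = 1.6625
  [0.25→4.25]: (13.30+11.52)/2 × 4 = 49.64
  [4.25→5.25]: (11.52+7.86)/2 × 1 = 9.69
  [5.25→5.75]: (7.86+6.47)/2 × 0.5 = 3.5825
  [5.75→6]: (6.47+5.88)/2 × 0.25 = 1.54375
  [6→10]: (5.88+1.24)/2 × 4 = 14.24
  [10→12]: (1.24+0.57)/2 × 2 = 1.81
  Sum = 82.16875 µg/mL·hr
Extrapolated tail: C_last / k_e = 0.57 / 0.389 = 1.465
AUC_0→∞ = 82.16875 + 1.465 = 83.63375 µg/mL·hr

AUC = 83.63 µg/mL·hr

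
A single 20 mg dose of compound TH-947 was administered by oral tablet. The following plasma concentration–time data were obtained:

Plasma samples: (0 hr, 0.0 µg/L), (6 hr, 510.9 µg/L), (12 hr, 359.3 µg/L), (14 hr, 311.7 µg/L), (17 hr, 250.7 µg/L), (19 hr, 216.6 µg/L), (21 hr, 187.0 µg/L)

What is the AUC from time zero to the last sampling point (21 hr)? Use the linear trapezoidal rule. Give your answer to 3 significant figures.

AUC = 6530 µg/L·hr

Trapezoidal AUC_0→21:
  [0→6]: (0.0+510.9)/2 × 6 = 1532.7
  [6→12]: (510.9+359.3)/2 × 6 = 2610.6
  [12→14]: (359.3+311.7)/2 × 2 = 671.0
  [14→17]: (311.7+250.7)/2 × 3 = 843.6
  [17→19]: (250.7+216.6)/2 × 2 = 467.3
  [19→21]: (216.6+187.0)/2 × 2 = 403.6
  Sum = 6528.8 µg/L·hr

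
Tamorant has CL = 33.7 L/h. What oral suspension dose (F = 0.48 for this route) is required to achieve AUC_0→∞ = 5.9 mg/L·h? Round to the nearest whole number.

Dose = 414 mg

Dose = CL × AUC_0→∞ / F
     = 33.7 × 5.9 / 0.48 = 414.229 mg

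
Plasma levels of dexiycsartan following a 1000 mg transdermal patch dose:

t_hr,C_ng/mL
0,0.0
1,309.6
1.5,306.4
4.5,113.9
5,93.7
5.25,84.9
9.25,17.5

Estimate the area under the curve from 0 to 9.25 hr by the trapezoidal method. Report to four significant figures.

Trapezoidal AUC_0→9.25:
  [0→1]: (0.0+309.6)/2 × 1 = 154.8
  [1→1.5]: (309.6+306.4)/2 × 0.5 = 154.0
  [1.5→4.5]: (306.4+113.9)/2 × 3 = 630.45
  [4.5→5]: (113.9+93.7)/2 × 0.5 = 51.9
  [5→5.25]: (93.7+84.9)/2 × 0.25 = 22.325
  [5.25→9.25]: (84.9+17.5)/2 × 4 = 204.8
  Sum = 1218.275 ng/mL·hr

AUC = 1218 ng/mL·hr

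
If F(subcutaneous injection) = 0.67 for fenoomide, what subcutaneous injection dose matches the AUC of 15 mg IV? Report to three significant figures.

D_subcutaneous = 22.4 mg

For equal systemic exposure: F × D_ev = D_iv
D_ev = D_iv / F = 15 / 0.67 = 22.3881 mg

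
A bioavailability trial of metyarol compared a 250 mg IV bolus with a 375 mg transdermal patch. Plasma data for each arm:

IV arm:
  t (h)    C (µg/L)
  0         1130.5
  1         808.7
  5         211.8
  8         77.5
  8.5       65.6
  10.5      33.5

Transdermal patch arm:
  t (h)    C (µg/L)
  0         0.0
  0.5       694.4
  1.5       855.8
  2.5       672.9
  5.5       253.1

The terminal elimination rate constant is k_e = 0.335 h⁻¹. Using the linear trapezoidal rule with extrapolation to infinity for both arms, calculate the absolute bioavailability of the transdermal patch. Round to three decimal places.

F = 0.699

Trapezoidal AUC_0→10.5 (IV):
  [0→1]: (1130.5+808.7)/2 × 1 = 969.6
  [1→5]: (808.7+211.8)/2 × 4 = 2041.0
  [5→8]: (211.8+77.5)/2 × 3 = 433.95
  [8→8.5]: (77.5+65.6)/2 × 0.5 = 35.775
  [8.5→10.5]: (65.6+33.5)/2 × 2 = 99.1
  Sum = 3579.425 µg/L·h
IV tail: 33.5/0.335 = 100.000; AUC_iv,0→∞ = 3579.425 + 100.000 = 3679.425 µg/L·h
Trapezoidal AUC_0→5.5 (transdermal patch):
  [0→0.5]: (0.0+694.4)/2 × 0.5 = 173.6
  [0.5→1.5]: (694.4+855.8)/2 × 1 = 775.1
  [1.5→2.5]: (855.8+672.9)/2 × 1 = 764.35
  [2.5→5.5]: (672.9+253.1)/2 × 3 = 1389.0
  Sum = 3102.05 µg/L·h
transdermal patch tail: 253.1/0.335 = 755.522; AUC_ev,0→∞ = 3102.05 + 755.522 = 3857.572 µg/L·h
F = (AUC_ev/D_ev)/(AUC_iv/D_iv) = (3857.572/375)/(3679.425/250) = 10.2869/14.7177 = 0.6989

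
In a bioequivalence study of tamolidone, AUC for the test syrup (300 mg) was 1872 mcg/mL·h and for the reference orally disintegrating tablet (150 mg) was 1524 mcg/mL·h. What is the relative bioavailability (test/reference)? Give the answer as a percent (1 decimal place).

F_rel = (AUC_test/D_test) / (AUC_ref/D_ref)
      = (1872/300) / (1524/150)
      = 6.24 / 10.16 = 0.6142 = 61.42%

F_rel = 61.4%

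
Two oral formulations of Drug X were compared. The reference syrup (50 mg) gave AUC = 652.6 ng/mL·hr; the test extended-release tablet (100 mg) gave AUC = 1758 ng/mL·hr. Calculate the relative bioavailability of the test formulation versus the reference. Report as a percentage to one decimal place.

F_rel = 134.7%

F_rel = (AUC_test/D_test) / (AUC_ref/D_ref)
      = (1758/100) / (652.6/50)
      = 17.58 / 13.052 = 1.3469 = 134.69%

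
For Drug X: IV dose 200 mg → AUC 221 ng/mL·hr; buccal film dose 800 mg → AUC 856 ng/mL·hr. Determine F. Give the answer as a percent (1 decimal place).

F = (AUC_ev / D_ev) / (AUC_iv / D_iv)
  = (856/800) / (221/200)
  = 1.07 / 1.105 = 0.9683
  = 96.83%

F = 96.8%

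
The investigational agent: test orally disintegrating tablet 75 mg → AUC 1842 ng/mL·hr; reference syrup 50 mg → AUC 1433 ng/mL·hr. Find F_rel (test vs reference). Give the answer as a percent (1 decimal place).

F_rel = (AUC_test/D_test) / (AUC_ref/D_ref)
      = (1842/75) / (1433/50)
      = 24.56 / 28.66 = 0.8569 = 85.69%

F_rel = 85.7%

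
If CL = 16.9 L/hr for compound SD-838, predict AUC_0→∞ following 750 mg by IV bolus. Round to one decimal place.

AUC = 44.4 mg/L·hr

AUC_0→∞ = Dose_iv / CL
        = 750 / 16.9 = 44.3787 mg/L·hr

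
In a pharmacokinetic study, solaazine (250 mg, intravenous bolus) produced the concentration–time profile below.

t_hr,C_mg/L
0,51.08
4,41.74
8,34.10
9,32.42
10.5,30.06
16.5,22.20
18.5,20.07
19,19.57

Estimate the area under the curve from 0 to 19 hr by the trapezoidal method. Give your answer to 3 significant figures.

Trapezoidal AUC_0→19:
  [0→4]: (51.08+41.74)/2 × 4 = 185.64
  [4→8]: (41.74+34.10)/2 × 4 = 151.68
  [8→9]: (34.10+32.42)/2 × 1 = 33.26
  [9→10.5]: (32.42+30.06)/2 × 1.5 = 46.86
  [10.5→16.5]: (30.06+22.20)/2 × 6 = 156.78
  [16.5→18.5]: (22.20+20.07)/2 × 2 = 42.27
  [18.5→19]: (20.07+19.57)/2 × 0.5 = 9.91
  Sum = 626.4 mg/L·hr

AUC = 626 mg/L·hr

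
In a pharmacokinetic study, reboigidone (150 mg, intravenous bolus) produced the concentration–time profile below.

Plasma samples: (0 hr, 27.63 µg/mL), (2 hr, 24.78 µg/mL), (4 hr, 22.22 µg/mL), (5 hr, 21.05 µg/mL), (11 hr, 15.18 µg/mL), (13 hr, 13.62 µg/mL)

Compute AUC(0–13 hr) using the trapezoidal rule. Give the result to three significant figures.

AUC = 259 µg/mL·hr

Trapezoidal AUC_0→13:
  [0→2]: (27.63+24.78)/2 × 2 = 52.41
  [2→4]: (24.78+22.22)/2 × 2 = 47.0
  [4→5]: (22.22+21.05)/2 × 1 = 21.635
  [5→11]: (21.05+15.18)/2 × 6 = 108.69
  [11→13]: (15.18+13.62)/2 × 2 = 28.8
  Sum = 258.535 µg/mL·hr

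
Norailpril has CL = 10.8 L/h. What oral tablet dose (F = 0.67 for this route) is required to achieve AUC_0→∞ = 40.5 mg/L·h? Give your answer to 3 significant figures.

Dose = 653 mg

Dose = CL × AUC_0→∞ / F
     = 10.8 × 40.5 / 0.67 = 652.836 mg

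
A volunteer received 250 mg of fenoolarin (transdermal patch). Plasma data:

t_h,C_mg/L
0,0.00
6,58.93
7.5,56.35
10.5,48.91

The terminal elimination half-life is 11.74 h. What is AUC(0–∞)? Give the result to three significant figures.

Trapezoidal AUC_0→10.5:
  [0→6]: (0.00+58.93)/2 × 6 = 176.79
  [6→7.5]: (58.93+56.35)/2 × 1.5 = 86.46
  [7.5→10.5]: (56.35+48.91)/2 × 3 = 157.89
  Sum = 421.14 mg/L·h
k_e = ln2 / t½ = 0.693147 / 11.74 = 0.0590 h^-1
Extrapolated tail: C_last / k_e = 48.91 / 0.059 = 828.983
AUC_0→∞ = 421.14 + 828.983 = 1250.123 mg/L·h

AUC = 1250 mg/L·h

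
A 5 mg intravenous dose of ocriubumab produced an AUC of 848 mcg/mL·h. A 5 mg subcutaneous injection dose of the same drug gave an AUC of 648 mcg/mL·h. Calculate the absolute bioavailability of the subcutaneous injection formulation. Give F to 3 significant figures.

F = (AUC_ev / D_ev) / (AUC_iv / D_iv)
  = (648/5) / (848/5)
  = 129.6 / 169.6 = 0.7642

F = 0.764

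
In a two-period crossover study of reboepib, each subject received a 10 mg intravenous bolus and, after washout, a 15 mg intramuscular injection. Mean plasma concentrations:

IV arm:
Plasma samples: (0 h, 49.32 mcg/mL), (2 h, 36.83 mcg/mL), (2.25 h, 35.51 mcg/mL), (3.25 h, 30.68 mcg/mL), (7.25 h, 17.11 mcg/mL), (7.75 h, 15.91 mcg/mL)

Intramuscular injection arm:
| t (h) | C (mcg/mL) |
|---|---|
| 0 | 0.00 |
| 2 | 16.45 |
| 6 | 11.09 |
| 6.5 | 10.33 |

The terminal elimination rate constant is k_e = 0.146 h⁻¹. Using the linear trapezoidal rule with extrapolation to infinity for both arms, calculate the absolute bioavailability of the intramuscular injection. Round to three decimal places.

F = 0.289

Trapezoidal AUC_0→7.75 (IV):
  [0→2]: (49.32+36.83)/2 × 2 = 86.15
  [2→2.25]: (36.83+35.51)/2 × 0.25 = 9.0425
  [2.25→3.25]: (35.51+30.68)/2 × 1 = 33.095
  [3.25→7.25]: (30.68+17.11)/2 × 4 = 95.58
  [7.25→7.75]: (17.11+15.91)/2 × 0.5 = 8.255
  Sum = 232.1225 mcg/mL·h
IV tail: 15.91/0.146 = 108.973; AUC_iv,0→∞ = 232.1225 + 108.973 = 341.0955 mcg/mL·h
Trapezoidal AUC_0→6.5 (intramuscular injection):
  [0→2]: (0.00+16.45)/2 × 2 = 16.45
  [2→6]: (16.45+11.09)/2 × 4 = 55.08
  [6→6.5]: (11.09+10.33)/2 × 0.5 = 5.355
  Sum = 76.885 mcg/mL·h
intramuscular injection tail: 10.33/0.146 = 70.753; AUC_ev,0→∞ = 76.885 + 70.753 = 147.638 mcg/mL·h
F = (AUC_ev/D_ev)/(AUC_iv/D_iv) = (147.638/15)/(341.0955/10) = 9.84253/34.10955 = 0.2886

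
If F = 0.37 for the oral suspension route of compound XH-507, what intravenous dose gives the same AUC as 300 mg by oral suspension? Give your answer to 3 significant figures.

Systemic exposure from an extravascular dose = F × D_ev, so the equivalent IV dose is F × D_ev.
D_iv = F × D_ev = 0.37 × 300 = 111 mg

D_iv = 111 mg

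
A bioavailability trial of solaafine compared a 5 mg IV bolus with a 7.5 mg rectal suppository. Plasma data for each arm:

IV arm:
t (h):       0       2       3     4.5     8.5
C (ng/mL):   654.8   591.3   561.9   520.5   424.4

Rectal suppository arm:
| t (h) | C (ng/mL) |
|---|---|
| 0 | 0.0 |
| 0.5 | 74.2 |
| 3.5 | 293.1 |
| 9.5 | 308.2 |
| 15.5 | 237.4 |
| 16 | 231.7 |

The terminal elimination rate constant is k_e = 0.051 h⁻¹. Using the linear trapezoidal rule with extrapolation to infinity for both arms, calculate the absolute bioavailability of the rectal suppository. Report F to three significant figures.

F = 0.450

Trapezoidal AUC_0→8.5 (IV):
  [0→2]: (654.8+591.3)/2 × 2 = 1246.1
  [2→3]: (591.3+561.9)/2 × 1 = 576.6
  [3→4.5]: (561.9+520.5)/2 × 1.5 = 811.8
  [4.5→8.5]: (520.5+424.4)/2 × 4 = 1889.8
  Sum = 4524.3 ng/mL·h
IV tail: 424.4/0.051 = 8321.569; AUC_iv,0→∞ = 4524.3 + 8321.569 = 12845.869 ng/mL·h
Trapezoidal AUC_0→16 (rectal suppository):
  [0→0.5]: (0.0+74.2)/2 × 0.5 = 18.55
  [0.5→3.5]: (74.2+293.1)/2 × 3 = 550.95
  [3.5→9.5]: (293.1+308.2)/2 × 6 = 1803.9
  [9.5→15.5]: (308.2+237.4)/2 × 6 = 1636.8
  [15.5→16]: (237.4+231.7)/2 × 0.5 = 117.275
  Sum = 4127.475 ng/mL·h
rectal suppository tail: 231.7/0.051 = 4543.137; AUC_ev,0→∞ = 4127.475 + 4543.137 = 8670.612 ng/mL·h
F = (AUC_ev/D_ev)/(AUC_iv/D_iv) = (8670.612/7.5)/(12845.869/5) = 1156.0816/2569.1738 = 0.4500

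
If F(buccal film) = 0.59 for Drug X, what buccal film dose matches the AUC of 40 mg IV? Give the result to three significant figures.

For equal systemic exposure: F × D_ev = D_iv
D_ev = D_iv / F = 40 / 0.59 = 67.7966 mg

D_buccal = 67.8 mg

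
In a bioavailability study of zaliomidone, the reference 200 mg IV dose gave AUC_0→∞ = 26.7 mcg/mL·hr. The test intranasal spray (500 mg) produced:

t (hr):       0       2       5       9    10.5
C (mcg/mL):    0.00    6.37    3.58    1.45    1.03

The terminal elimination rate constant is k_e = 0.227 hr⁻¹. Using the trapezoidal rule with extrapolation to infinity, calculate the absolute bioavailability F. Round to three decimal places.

Trapezoidal AUC_0→10.5 (intranasal spray):
  [0→2]: (0.00+6.37)/2 × 2 = 6.37
  [2→5]: (6.37+3.58)/2 × 3 = 14.925
  [5→9]: (3.58+1.45)/2 × 4 = 10.06
  [9→10.5]: (1.45+1.03)/2 × 1.5 = 1.86
  Sum = 33.215 mcg/mL·hr
Tail: C_last/k_e = 1.03/0.227 = 4.537
AUC_0→∞ (intranasal spray) = 33.215 + 4.537 = 37.752 mcg/mL·hr
F = (AUC_ev/D_ev)/(AUC_iv/D_iv) = (37.752/500)/(26.7/200) = 0.075504/0.1335 = 0.5656

F = 0.566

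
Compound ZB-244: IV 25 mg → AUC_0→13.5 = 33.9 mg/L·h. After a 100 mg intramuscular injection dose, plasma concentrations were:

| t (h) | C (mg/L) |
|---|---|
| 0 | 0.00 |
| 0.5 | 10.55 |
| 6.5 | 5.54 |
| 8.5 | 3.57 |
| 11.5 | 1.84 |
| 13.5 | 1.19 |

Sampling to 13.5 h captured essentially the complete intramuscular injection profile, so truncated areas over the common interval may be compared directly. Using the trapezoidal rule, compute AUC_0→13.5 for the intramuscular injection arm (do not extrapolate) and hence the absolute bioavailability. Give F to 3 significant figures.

F = 0.525

Trapezoidal AUC_0→13.5 (intramuscular injection):
  [0→0.5]: (0.00+10.55)/2 × 0.5 = 2.6375
  [0.5→6.5]: (10.55+5.54)/2 × 6 = 48.27
  [6.5→8.5]: (5.54+3.57)/2 × 2 = 9.11
  [8.5→11.5]: (3.57+1.84)/2 × 3 = 8.115
  [11.5→13.5]: (1.84+1.19)/2 × 2 = 3.03
  Sum = 71.1625 mg/L·h
F = (AUC_ev/D_ev)/(AUC_iv/D_iv) = (71.1625/100)/(33.9/25) = 0.711625/1.356 = 0.5248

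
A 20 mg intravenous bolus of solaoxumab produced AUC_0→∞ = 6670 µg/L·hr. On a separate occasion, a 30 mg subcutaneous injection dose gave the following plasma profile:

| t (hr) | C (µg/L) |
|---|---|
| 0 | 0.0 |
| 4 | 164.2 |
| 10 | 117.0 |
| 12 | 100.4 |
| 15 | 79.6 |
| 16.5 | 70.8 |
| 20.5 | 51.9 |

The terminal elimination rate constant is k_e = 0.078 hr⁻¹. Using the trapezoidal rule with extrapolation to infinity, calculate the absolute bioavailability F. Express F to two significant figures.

Trapezoidal AUC_0→20.5 (subcutaneous injection):
  [0→4]: (0.0+164.2)/2 × 4 = 328.4
  [4→10]: (164.2+117.0)/2 × 6 = 843.6
  [10→12]: (117.0+100.4)/2 × 2 = 217.4
  [12→15]: (100.4+79.6)/2 × 3 = 270.0
  [15→16.5]: (79.6+70.8)/2 × 1.5 = 112.8
  [16.5→20.5]: (70.8+51.9)/2 × 4 = 245.4
  Sum = 2017.6 µg/L·hr
Tail: C_last/k_e = 51.9/0.078 = 665.385
AUC_0→∞ (subcutaneous injection) = 2017.6 + 665.385 = 2682.985 µg/L·hr
F = (AUC_ev/D_ev)/(AUC_iv/D_iv) = (2682.985/30)/(6670/20) = 89.4328/333.5 = 0.2682

F = 0.27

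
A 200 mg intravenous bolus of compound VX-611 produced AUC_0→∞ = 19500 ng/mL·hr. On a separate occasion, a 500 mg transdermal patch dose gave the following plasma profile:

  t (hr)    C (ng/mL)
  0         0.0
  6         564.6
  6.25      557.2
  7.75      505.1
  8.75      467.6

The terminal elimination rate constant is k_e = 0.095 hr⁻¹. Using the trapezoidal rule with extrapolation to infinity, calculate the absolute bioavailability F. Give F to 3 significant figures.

Trapezoidal AUC_0→8.75 (transdermal patch):
  [0→6]: (0.0+564.6)/2 × 6 = 1693.8
  [6→6.25]: (564.6+557.2)/2 × 0.25 = 140.225
  [6.25→7.75]: (557.2+505.1)/2 × 1.5 = 796.725
  [7.75→8.75]: (505.1+467.6)/2 × 1 = 486.35
  Sum = 3117.1 ng/mL·hr
Tail: C_last/k_e = 467.6/0.095 = 4922.105
AUC_0→∞ (transdermal patch) = 3117.1 + 4922.105 = 8039.205 ng/mL·hr
F = (AUC_ev/D_ev)/(AUC_iv/D_iv) = (8039.205/500)/(19500/200) = 16.07841/97.5 = 0.1649

F = 0.165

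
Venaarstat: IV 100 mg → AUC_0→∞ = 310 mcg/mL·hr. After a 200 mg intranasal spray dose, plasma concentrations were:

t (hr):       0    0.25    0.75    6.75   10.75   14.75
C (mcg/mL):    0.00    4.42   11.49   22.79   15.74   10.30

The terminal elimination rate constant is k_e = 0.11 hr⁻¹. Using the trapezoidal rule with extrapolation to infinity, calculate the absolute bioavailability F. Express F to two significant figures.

Trapezoidal AUC_0→14.75 (intranasal spray):
  [0→0.25]: (0.00+4.42)/2 × 0.25 = 0.5525
  [0.25→0.75]: (4.42+11.49)/2 × 0.5 = 3.9775
  [0.75→6.75]: (11.49+22.79)/2 × 6 = 102.84
  [6.75→10.75]: (22.79+15.74)/2 × 4 = 77.06
  [10.75→14.75]: (15.74+10.30)/2 × 4 = 52.08
  Sum = 236.51 mcg/mL·hr
Tail: C_last/k_e = 10.30/0.11 = 93.636
AUC_0→∞ (intranasal spray) = 236.51 + 93.636 = 330.146 mcg/mL·hr
F = (AUC_ev/D_ev)/(AUC_iv/D_iv) = (330.146/200)/(310/100) = 1.65073/3.1 = 0.5325

F = 0.53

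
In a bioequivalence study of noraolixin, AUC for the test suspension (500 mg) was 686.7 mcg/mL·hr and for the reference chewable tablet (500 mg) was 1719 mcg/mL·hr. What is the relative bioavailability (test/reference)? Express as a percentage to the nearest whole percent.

F_rel = (AUC_test/D_test) / (AUC_ref/D_ref)
      = (686.7/500) / (1719/500)
      = 1.3734 / 3.438 = 0.3995 = 39.95%

F_rel = 40%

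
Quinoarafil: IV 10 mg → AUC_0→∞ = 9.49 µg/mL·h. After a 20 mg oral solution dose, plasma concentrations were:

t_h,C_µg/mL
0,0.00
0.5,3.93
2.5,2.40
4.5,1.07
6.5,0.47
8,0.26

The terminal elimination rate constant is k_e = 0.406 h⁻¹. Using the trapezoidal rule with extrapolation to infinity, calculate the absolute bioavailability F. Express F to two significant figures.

F = 0.71

Trapezoidal AUC_0→8 (oral solution):
  [0→0.5]: (0.00+3.93)/2 × 0.5 = 0.9825
  [0.5→2.5]: (3.93+2.40)/2 × 2 = 6.33
  [2.5→4.5]: (2.40+1.07)/2 × 2 = 3.47
  [4.5→6.5]: (1.07+0.47)/2 × 2 = 1.54
  [6.5→8]: (0.47+0.26)/2 × 1.5 = 0.5475
  Sum = 12.87 µg/mL·h
Tail: C_last/k_e = 0.26/0.406 = 0.640
AUC_0→∞ (oral solution) = 12.87 + 0.640 = 13.51 µg/mL·h
F = (AUC_ev/D_ev)/(AUC_iv/D_iv) = (13.51/20)/(9.49/10) = 0.6755/0.949 = 0.7118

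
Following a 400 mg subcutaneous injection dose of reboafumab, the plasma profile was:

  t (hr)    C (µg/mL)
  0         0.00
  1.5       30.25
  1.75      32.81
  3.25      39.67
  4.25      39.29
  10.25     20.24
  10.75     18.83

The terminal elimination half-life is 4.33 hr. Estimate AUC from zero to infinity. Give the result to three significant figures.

Trapezoidal AUC_0→10.75:
  [0→1.5]: (0.00+30.25)/2 × 1.5 = 22.6875
  [1.5→1.75]: (30.25+32.81)/2 × 0.25 = 7.8825
  [1.75→3.25]: (32.81+39.67)/2 × 1.5 = 54.36
  [3.25→4.25]: (39.67+39.29)/2 × 1 = 39.48
  [4.25→10.25]: (39.29+20.24)/2 × 6 = 178.59
  [10.25→10.75]: (20.24+18.83)/2 × 0.5 = 9.7675
  Sum = 312.7675 µg/mL·hr
k_e = ln2 / t½ = 0.693147 / 4.33 = 0.1601 hr^-1
Extrapolated tail: C_last / k_e = 18.83 / 0.1601 = 117.614
AUC_0→∞ = 312.7675 + 117.614 = 430.3815 µg/mL·hr

AUC = 430 µg/mL·hr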